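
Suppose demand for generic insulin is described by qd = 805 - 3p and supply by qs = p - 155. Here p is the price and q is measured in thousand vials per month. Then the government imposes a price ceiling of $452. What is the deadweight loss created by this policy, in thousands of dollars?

0

Without the control the market clears where 805 - 3p = p - 155, i.e. p* = 240 and q* = 85.
The ceiling of 452 is above the equilibrium price 240, so it is not binding; the market clears at p* = 240, q* = 85.
Since the control does not bind, no trades are prevented and deadweight loss is zero.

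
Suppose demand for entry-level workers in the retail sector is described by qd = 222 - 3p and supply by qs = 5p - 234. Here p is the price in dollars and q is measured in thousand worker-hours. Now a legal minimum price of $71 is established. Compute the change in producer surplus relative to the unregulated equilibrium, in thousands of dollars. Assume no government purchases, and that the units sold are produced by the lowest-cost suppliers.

-50.4

Without the control the market clears where 222 - 3p = 5p - 234, i.e. p* = 57 and q* = 51.
Since 71 > 57, the floor is binding.
At p = 71: qd = 222 - 3·71 = 9 and qs = 5·71 - 234 = 121.
Producer surplus without the control is ½ · (57 - 46.8) · 51 = 260.1.
With the floor, 9 units are sold at 71. The supply price at q = 9 is 48.6, so PS = ½ · [(71 - 46.8) + (71 - 48.6)] · 9 = 209.7.
Change in producer surplus = 209.7 - 260.1 = -50.4.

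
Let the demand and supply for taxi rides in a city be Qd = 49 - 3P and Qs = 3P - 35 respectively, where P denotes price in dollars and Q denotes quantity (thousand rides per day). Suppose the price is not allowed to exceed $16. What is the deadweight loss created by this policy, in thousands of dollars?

0

Equilibrium: 49 - 3P = 3P - 35, so 84 = 6P and P* = 14, Q* = 7.
Since 16 is above P* = 14, the ceiling does not bind and the free-market outcome prevails.
Since the control does not bind, no trades are prevented and deadweight loss is zero.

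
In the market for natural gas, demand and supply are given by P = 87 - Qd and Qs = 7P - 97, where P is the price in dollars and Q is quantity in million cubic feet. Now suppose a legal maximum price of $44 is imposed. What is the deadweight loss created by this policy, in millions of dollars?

Rearranging demand gives Qd = 87 - P. Equilibrium: 87 - P = 7P - 97, so 184 = 8P and P* = 23, Q* = 64.
The ceiling of 44 is above the equilibrium price 23, so it is not binding; the market clears at P* = 23, Q* = 64.
Since the control does not bind, no trades are prevented and deadweight loss is zero.

0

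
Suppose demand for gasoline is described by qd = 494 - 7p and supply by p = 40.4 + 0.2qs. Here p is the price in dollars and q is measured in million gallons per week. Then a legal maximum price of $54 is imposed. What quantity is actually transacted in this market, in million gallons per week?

Rearranging supply gives qs = 5p - 202. Setting quantity demanded equal to quantity supplied, 494 - 7p = 5p - 202, gives p* = 58 and q* = 88.
The ceiling of 54 is below the equilibrium price 58, so it binds.
At p = 54: qd = 494 - 7·54 = 116 and qs = 5·54 - 202 = 68.
The quantity actually transacted is the short side, supply: 68.

68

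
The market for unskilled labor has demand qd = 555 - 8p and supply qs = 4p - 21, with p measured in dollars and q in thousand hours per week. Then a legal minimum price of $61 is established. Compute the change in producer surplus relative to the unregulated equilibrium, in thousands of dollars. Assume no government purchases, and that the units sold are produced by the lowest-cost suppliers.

-481

Setting quantity demanded equal to quantity supplied, 555 - 8p = 4p - 21, gives p* = 48 and q* = 171.
The floor of 61 is above the equilibrium price 48, so it binds.
At p = 61: qd = 555 - 8·61 = 67 and qs = 4·61 - 21 = 223.
Producer surplus without the control is ½ · (48 - 5.25) · 171 = 3655.125.
With the floor, 67 units are sold at 61. The supply price at q = 67 is 22, so PS = ½ · [(61 - 5.25) + (61 - 22)] · 67 = 3174.125.
Change in producer surplus = 3174.125 - 3655.125 = -481.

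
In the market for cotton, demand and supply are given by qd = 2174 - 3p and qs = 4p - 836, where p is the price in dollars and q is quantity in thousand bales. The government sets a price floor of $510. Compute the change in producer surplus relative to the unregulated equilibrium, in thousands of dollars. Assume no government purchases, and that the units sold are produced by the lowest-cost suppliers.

44320

Setting quantity demanded equal to quantity supplied, 2174 - 3p = 4p - 836, gives p* = 430 and q* = 884.
Because the floor (510) lies above the market-clearing price, it is binding.
At p = 510: qd = 2174 - 3·510 = 644 and qs = 4·510 - 836 = 1204.
Producer surplus without the control is ½ · (430 - 209) · 884 = 97682.
With the floor, 644 units are sold at 510. The supply price at q = 644 is 370, so PS = ½ · [(510 - 209) + (510 - 370)] · 644 = 142002.
Change in producer surplus = 142002 - 97682 = 44320.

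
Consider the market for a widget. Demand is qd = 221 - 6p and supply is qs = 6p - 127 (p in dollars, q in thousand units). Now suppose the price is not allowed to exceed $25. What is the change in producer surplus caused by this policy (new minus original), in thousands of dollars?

-140

In a free market, 221 - 6p = 6p - 127 gives the equilibrium p* = 29, q* = 47.
Because the ceiling (25) lies below the market-clearing price, it is binding.
At p = 25: qd = 221 - 6·25 = 71 and qs = 6·25 - 127 = 23.
Producer surplus without the control is ½ · (29 - 127/6) · 47 = 2209/12.
With the ceiling, producers sell 23 units at 25, so PS = ½ · (25 - 127/6) · 23 = 529/12.
Change in producer surplus = 529/12 - 2209/12 = -140.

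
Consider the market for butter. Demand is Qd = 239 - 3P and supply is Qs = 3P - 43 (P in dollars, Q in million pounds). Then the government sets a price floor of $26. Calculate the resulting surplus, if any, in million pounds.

In a free market, 239 - 3P = 3P - 43 gives the equilibrium P* = 47, Q* = 98.
The floor of 26 is below the equilibrium price 47, so it is not binding; the market clears at P* = 47, Q* = 98.
Since the control does not bind, there is no surplus.

0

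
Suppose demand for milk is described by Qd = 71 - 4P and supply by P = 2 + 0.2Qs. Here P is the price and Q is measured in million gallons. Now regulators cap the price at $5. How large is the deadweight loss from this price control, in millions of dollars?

Rearranging supply gives Qs = 5P - 10. Setting quantity demanded equal to quantity supplied, 71 - 4P = 5P - 10, gives P* = 9 and Q* = 35.
The ceiling of 5 is below the equilibrium price 9, so it binds.
At P = 5: Qd = 71 - 4·5 = 51 and Qs = 5·5 - 10 = 15.
Quantity traded falls to 15. At Q = 15 the demand price is (71 - 15)/4 = 14 and the supply price is (10 + 15)/5 = 5.
Deadweight loss = ½ · (14 - 5) · (35 - 15) = ½ · 9 · 20 = 90.

90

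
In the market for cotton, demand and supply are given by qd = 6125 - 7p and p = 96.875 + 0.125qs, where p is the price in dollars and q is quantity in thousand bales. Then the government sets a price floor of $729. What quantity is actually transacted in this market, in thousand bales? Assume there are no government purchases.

1022

Rearranging supply gives qs = 8p - 775. Without the control the market clears where 6125 - 7p = 8p - 775, i.e. p* = 460 and q* = 2905.
The floor of 729 is above the equilibrium price 460, so it binds.
At p = 729: qd = 6125 - 7·729 = 1022 and qs = 8·729 - 775 = 5057.
The quantity actually transacted is the short side, demand: 1022.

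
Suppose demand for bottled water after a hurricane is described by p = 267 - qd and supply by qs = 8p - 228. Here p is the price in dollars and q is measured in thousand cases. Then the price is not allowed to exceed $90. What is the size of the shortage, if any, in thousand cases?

0

Rearranging demand gives qd = 267 - p. Equilibrium: 267 - p = 8p - 228, so 495 = 9p and p* = 55, q* = 212.
Since 90 is above p* = 55, the ceiling does not bind and the free-market outcome prevails.
Since the control does not bind, there is no shortage.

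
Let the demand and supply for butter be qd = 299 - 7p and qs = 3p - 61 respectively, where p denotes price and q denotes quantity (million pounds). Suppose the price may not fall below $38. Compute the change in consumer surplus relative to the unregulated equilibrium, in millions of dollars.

Setting quantity demanded equal to quantity supplied, 299 - 7p = 3p - 61, gives p* = 36 and q* = 47.
Since 38 > 36, the floor is binding.
At p = 38: qd = 299 - 7·38 = 33 and qs = 3·38 - 61 = 53.
Consumer surplus without the control is ½ · (299/7 - 36) · 47 = 2209/14.
With the floor, consumers buy 33 units at 38, so CS = ½ · (299/7 - 38) · 33 = 1089/14.
Change in consumer surplus = 1089/14 - 2209/14 = -80.

-80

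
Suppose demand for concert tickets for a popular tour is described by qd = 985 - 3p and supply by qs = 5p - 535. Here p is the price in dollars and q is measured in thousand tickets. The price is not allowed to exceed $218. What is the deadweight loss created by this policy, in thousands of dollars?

0

Equilibrium: 985 - 3p = 5p - 535, so 1520 = 8p and p* = 190, q* = 415.
The ceiling of 218 is above the equilibrium price 190, so it is not binding; the market clears at p* = 190, q* = 415.
Since the control does not bind, no trades are prevented and deadweight loss is zero.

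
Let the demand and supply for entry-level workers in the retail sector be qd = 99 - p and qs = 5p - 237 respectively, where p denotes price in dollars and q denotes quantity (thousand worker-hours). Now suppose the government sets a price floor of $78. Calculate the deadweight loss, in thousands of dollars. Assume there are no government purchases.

Equilibrium: 99 - p = 5p - 237, so 336 = 6p and p* = 56, q* = 43.
Because the floor (78) lies above the market-clearing price, it is binding.
At p = 78: qd = 99 - 78 = 21 and qs = 5·78 - 237 = 153.
Quantity traded falls to 21. At q = 21 the demand price is 99 - 21 = 78 and the supply price is (237 + 21)/5 = 51.6.
Deadweight loss = ½ · (78 - 51.6) · (43 - 21) = ½ · 26.4 · 22 = 290.4.

290.4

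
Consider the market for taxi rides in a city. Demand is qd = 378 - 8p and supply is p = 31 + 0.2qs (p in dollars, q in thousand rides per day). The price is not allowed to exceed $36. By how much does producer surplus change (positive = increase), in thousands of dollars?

Rearranging supply gives qs = 5p - 155. Without the control the market clears where 378 - 8p = 5p - 155, i.e. p* = 41 and q* = 50.
Since 36 < 41, the ceiling is binding.
At p = 36: qd = 378 - 8·36 = 90 and qs = 5·36 - 155 = 25.
Producer surplus without the control is ½ · (41 - 31) · 50 = 250.
With the ceiling, producers sell 25 units at 36, so PS = ½ · (36 - 31) · 25 = 62.5.
Change in producer surplus = 62.5 - 250 = -187.5.

-187.5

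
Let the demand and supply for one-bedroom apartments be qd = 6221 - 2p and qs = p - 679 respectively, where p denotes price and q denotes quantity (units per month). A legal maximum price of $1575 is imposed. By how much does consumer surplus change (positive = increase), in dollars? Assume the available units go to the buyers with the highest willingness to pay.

Setting quantity demanded equal to quantity supplied, 6221 - 2p = p - 679, gives p* = 2300 and q* = 1621.
Because the ceiling (1575) lies below the market-clearing price, it is binding.
At p = 1575: qd = 6221 - 2·1575 = 3071 and qs = 1575 - 679 = 896.
Consumer surplus without the control is ½ · (3110.5 - 2300) · 1621 = 656910.25.
With the ceiling, 896 units are sold at 1575 (assume they go to the highest-value buyers). The demand price at q = 896 is 2662.5, so CS = ½ · [(3110.5 - 1575) + (2662.5 - 1575)] · 896 = 1175104.
Change in consumer surplus = 1175104 - 656910.25 = 518193.75.

518193.75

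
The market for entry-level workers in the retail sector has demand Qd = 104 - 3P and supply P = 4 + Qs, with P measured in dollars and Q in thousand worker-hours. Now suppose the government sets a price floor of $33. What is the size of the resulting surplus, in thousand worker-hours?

24

Rearranging supply gives Qs = P - 4. Equilibrium: 104 - 3P = P - 4, so 108 = 4P and P* = 27, Q* = 23.
The floor of 33 is above the equilibrium price 27, so it binds.
At P = 33: Qd = 104 - 3·33 = 5 and Qs = 33 - 4 = 29.
Surplus = Qs - Qd = 29 - 5 = 24.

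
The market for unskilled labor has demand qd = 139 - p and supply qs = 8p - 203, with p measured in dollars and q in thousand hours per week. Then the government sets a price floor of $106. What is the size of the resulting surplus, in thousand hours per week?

Equilibrium: 139 - p = 8p - 203, so 342 = 9p and p* = 38, q* = 101.
Because the floor (106) lies above the market-clearing price, it is binding.
At p = 106: qd = 139 - 106 = 33 and qs = 8·106 - 203 = 645.
Surplus = qs - qd = 645 - 33 = 612.

612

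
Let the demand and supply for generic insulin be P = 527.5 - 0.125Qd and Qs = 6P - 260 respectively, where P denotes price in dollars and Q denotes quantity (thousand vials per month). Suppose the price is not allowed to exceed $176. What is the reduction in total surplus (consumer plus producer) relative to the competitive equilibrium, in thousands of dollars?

108864

Rearranging demand gives Qd = 4220 - 8P. In a free market, 4220 - 8P = 6P - 260 gives the equilibrium P* = 320, Q* = 1660.
Since 176 < 320, the ceiling is binding.
At P = 176: Qd = 4220 - 8·176 = 2812 and Qs = 6·176 - 260 = 796.
Quantity traded falls to 796. At Q = 796 the demand price is (4220 - 796)/8 = 428 and the supply price is (260 + 796)/6 = 176.
Deadweight loss = ½ · (428 - 176) · (1660 - 796) = ½ · 252 · 864 = 108864.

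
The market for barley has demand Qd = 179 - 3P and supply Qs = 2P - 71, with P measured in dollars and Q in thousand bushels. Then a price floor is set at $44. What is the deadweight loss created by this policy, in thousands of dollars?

Without the control the market clears where 179 - 3P = 2P - 71, i.e. P* = 50 and Q* = 29.
Since 44 is below P* = 50, the floor does not bind and the free-market outcome prevails.
Since the control does not bind, no trades are prevented and deadweight loss is zero.

0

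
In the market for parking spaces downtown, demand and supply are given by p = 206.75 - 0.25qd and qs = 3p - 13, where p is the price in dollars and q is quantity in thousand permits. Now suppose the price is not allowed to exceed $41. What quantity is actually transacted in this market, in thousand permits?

Rearranging demand gives qd = 827 - 4p. Setting quantity demanded equal to quantity supplied, 827 - 4p = 3p - 13, gives p* = 120 and q* = 347.
Since 41 < 120, the ceiling is binding.
At p = 41: qd = 827 - 4·41 = 663 and qs = 3·41 - 13 = 110.
The quantity actually transacted is the short side, supply: 110.

110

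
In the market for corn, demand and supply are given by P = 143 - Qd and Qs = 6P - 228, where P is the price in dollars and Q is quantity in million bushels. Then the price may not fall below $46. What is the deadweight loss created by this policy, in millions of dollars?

0

Rearranging demand gives Qd = 143 - P. Equilibrium: 143 - P = 6P - 228, so 371 = 7P and P* = 53, Q* = 90.
The floor of 46 is below the equilibrium price 53, so it is not binding; the market clears at P* = 53, Q* = 90.
Since the control does not bind, no trades are prevented and deadweight loss is zero.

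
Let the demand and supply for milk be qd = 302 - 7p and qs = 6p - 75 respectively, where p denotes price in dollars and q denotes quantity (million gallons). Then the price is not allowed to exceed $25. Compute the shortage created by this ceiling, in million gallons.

52

Setting quantity demanded equal to quantity supplied, 302 - 7p = 6p - 75, gives p* = 29 and q* = 99.
Because the ceiling (25) lies below the market-clearing price, it is binding.
At p = 25: qd = 302 - 7·25 = 127 and qs = 6·25 - 75 = 75.
Shortage = qd - qs = 127 - 75 = 52.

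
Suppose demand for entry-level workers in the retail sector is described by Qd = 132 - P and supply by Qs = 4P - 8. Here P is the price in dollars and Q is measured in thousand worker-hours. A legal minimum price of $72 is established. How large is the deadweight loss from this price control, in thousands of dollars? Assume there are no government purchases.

1210

In a free market, 132 - P = 4P - 8 gives the equilibrium P* = 28, Q* = 104.
Because the floor (72) lies above the market-clearing price, it is binding.
At P = 72: Qd = 132 - 72 = 60 and Qs = 4·72 - 8 = 280.
Quantity traded falls to 60. At Q = 60 the demand price is 132 - 60 = 72 and the supply price is (8 + 60)/4 = 17.
Deadweight loss = ½ · (72 - 17) · (104 - 60) = ½ · 55 · 44 = 1210.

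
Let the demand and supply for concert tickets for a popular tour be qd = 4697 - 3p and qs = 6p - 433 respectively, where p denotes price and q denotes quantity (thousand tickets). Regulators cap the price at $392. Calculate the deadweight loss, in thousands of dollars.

Setting quantity demanded equal to quantity supplied, 4697 - 3p = 6p - 433, gives p* = 570 and q* = 2987.
Because the ceiling (392) lies below the market-clearing price, it is binding.
At p = 392: qd = 4697 - 3·392 = 3521 and qs = 6·392 - 433 = 1919.
Quantity traded falls to 1919. At q = 1919 the demand price is (4697 - 1919)/3 = 926 and the supply price is (433 + 1919)/6 = 392.
Deadweight loss = ½ · (926 - 392) · (2987 - 1919) = ½ · 534 · 1068 = 285156.

285156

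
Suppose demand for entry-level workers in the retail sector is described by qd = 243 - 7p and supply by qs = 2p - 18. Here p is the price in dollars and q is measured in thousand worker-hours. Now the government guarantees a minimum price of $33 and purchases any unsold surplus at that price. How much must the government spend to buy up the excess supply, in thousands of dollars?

1188

Equilibrium: 243 - 7p = 2p - 18, so 261 = 9p and p* = 29, q* = 40.
Because the floor (33) lies above the market-clearing price, it is binding.
At p = 33: qd = 243 - 7·33 = 12 and qs = 2·33 - 18 = 48.
Surplus = qs - qd = 36.
Government expenditure = surplus × support price = 36 × 33 = 1188.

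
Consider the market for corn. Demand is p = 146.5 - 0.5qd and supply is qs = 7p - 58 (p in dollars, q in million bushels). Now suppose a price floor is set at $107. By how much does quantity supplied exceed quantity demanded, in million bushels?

Rearranging demand gives qd = 293 - 2p. In a free market, 293 - 2p = 7p - 58 gives the equilibrium p* = 39, q* = 215.
The floor of 107 is above the equilibrium price 39, so it binds.
At p = 107: qd = 293 - 2·107 = 79 and qs = 7·107 - 58 = 691.
Surplus = qs - qd = 691 - 79 = 612.

612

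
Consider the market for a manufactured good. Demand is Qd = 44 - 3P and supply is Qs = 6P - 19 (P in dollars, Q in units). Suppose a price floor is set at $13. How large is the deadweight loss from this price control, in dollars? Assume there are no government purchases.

Without the control the market clears where 44 - 3P = 6P - 19, i.e. P* = 7 and Q* = 23.
Since 13 > 7, the floor is binding.
At P = 13: Qd = 44 - 3·13 = 5 and Qs = 6·13 - 19 = 59.
Quantity traded falls to 5. At Q = 5 the demand price is (44 - 5)/3 = 13 and the supply price is (19 + 5)/6 = 4.
Deadweight loss = ½ · (13 - 4) · (23 - 5) = ½ · 9 · 18 = 81.

81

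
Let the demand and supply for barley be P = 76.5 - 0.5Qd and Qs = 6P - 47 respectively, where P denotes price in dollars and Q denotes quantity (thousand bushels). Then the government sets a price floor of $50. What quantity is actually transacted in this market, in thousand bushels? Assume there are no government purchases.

53

Rearranging demand gives Qd = 153 - 2P. Equilibrium: 153 - 2P = 6P - 47, so 200 = 8P and P* = 25, Q* = 103.
Because the floor (50) lies above the market-clearing price, it is binding.
At P = 50: Qd = 153 - 2·50 = 53 and Qs = 6·50 - 47 = 253.
The quantity actually transacted is the short side, demand: 53.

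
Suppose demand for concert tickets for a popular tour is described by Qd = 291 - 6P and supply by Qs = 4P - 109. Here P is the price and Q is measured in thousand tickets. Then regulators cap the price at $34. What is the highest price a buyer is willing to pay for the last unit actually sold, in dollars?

In a free market, 291 - 6P = 4P - 109 gives the equilibrium P* = 40, Q* = 51.
Because the ceiling (34) lies below the market-clearing price, it is binding.
At P = 34: Qd = 291 - 6·34 = 87 and Qs = 4·34 - 109 = 27.
Only 27 units reach the market. On the demand curve, the marginal buyer's willingness to pay at Q = 27 is (291 - 27)/6 = 44.

44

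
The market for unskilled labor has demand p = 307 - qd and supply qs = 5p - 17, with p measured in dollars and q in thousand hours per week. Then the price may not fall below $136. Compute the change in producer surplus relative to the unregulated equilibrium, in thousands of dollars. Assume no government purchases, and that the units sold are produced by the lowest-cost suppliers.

13349.6

Rearranging demand gives qd = 307 - p. Setting quantity demanded equal to quantity supplied, 307 - p = 5p - 17, gives p* = 54 and q* = 253.
Because the floor (136) lies above the market-clearing price, it is binding.
At p = 136: qd = 307 - 136 = 171 and qs = 5·136 - 17 = 663.
Producer surplus without the control is ½ · (54 - 3.4) · 253 = 6400.9.
With the floor, 171 units are sold at 136. The supply price at q = 171 is 37.6, so PS = ½ · [(136 - 3.4) + (136 - 37.6)] · 171 = 19750.5.
Change in producer surplus = 19750.5 - 6400.9 = 13349.6.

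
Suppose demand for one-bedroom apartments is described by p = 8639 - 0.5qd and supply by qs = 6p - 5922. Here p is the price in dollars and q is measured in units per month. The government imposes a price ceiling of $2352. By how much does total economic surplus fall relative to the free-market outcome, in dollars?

3603648

Rearranging demand gives qd = 17278 - 2p. Without the control the market clears where 17278 - 2p = 6p - 5922, i.e. p* = 2900 and q* = 11478.
The ceiling of 2352 is below the equilibrium price 2900, so it binds.
At p = 2352: qd = 17278 - 2·2352 = 12574 and qs = 6·2352 - 5922 = 8190.
Quantity traded falls to 8190. At q = 8190 the demand price is (17278 - 8190)/2 = 4544 and the supply price is (5922 + 8190)/6 = 2352.
Deadweight loss = ½ · (4544 - 2352) · (11478 - 8190) = ½ · 2192 · 3288 = 3603648.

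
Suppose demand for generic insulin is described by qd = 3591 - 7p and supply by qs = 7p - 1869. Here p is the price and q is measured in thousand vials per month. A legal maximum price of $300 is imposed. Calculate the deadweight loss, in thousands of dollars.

56700

Without the control the market clears where 3591 - 7p = 7p - 1869, i.e. p* = 390 and q* = 861.
Since 300 < 390, the ceiling is binding.
At p = 300: qd = 3591 - 7·300 = 1491 and qs = 7·300 - 1869 = 231.
Quantity traded falls to 231. At q = 231 the demand price is (3591 - 231)/7 = 480 and the supply price is (1869 + 231)/7 = 300.
Deadweight loss = ½ · (480 - 300) · (861 - 231) = ½ · 180 · 630 = 56700.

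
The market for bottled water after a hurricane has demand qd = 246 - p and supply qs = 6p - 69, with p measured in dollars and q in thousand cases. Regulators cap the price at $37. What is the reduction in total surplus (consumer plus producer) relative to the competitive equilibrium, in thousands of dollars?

Equilibrium: 246 - p = 6p - 69, so 315 = 7p and p* = 45, q* = 201.
Since 37 < 45, the ceiling is binding.
At p = 37: qd = 246 - 37 = 209 and qs = 6·37 - 69 = 153.
Quantity traded falls to 153. At q = 153 the demand price is 246 - 153 = 93 and the supply price is (69 + 153)/6 = 37.
Deadweight loss = ½ · (93 - 37) · (201 - 153) = ½ · 56 · 48 = 1344.

1344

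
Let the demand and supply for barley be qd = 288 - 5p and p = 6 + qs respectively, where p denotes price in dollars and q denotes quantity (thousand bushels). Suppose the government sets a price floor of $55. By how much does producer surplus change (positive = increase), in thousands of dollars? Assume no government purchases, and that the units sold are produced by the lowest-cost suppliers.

-372

Rearranging supply gives qs = p - 6. Without the control the market clears where 288 - 5p = p - 6, i.e. p* = 49 and q* = 43.
Since 55 > 49, the floor is binding.
At p = 55: qd = 288 - 5·55 = 13 and qs = 55 - 6 = 49.
Producer surplus without the control is ½ · (49 - 6) · 43 = 924.5.
With the floor, 13 units are sold at 55. The supply price at q = 13 is 19, so PS = ½ · [(55 - 6) + (55 - 19)] · 13 = 552.5.
Change in producer surplus = 552.5 - 924.5 = -372.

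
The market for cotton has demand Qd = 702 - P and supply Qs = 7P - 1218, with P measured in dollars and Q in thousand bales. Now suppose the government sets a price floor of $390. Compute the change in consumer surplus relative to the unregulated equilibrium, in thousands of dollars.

-58050

Without the control the market clears where 702 - P = 7P - 1218, i.e. P* = 240 and Q* = 462.
Since 390 > 240, the floor is binding.
At P = 390: Qd = 702 - 390 = 312 and Qs = 7·390 - 1218 = 1512.
Consumer surplus without the control is ½ · (702 - 240) · 462 = 106722.
With the floor, consumers buy 312 units at 390, so CS = ½ · (702 - 390) · 312 = 48672.
Change in consumer surplus = 48672 - 106722 = -58050.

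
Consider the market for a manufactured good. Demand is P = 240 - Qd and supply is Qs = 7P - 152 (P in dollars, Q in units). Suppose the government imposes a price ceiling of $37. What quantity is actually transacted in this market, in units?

107

Rearranging demand gives Qd = 240 - P. Equilibrium: 240 - P = 7P - 152, so 392 = 8P and P* = 49, Q* = 191.
Since 37 < 49, the ceiling is binding.
At P = 37: Qd = 240 - 37 = 203 and Qs = 7·37 - 152 = 107.
The quantity actually transacted is the short side, supply: 107.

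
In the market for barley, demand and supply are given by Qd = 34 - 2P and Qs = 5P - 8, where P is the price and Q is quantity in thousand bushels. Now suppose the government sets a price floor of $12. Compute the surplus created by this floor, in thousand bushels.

Without the control the market clears where 34 - 2P = 5P - 8, i.e. P* = 6 and Q* = 22.
Because the floor (12) lies above the market-clearing price, it is binding.
At P = 12: Qd = 34 - 2·12 = 10 and Qs = 5·12 - 8 = 52.
Surplus = Qs - Qd = 52 - 10 = 42.

42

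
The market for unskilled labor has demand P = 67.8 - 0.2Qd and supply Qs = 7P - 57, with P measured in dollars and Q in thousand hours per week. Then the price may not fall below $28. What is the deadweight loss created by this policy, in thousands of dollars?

Rearranging demand gives Qd = 339 - 5P. Without the control the market clears where 339 - 5P = 7P - 57, i.e. P* = 33 and Q* = 174.
The floor of 28 is below the equilibrium price 33, so it is not binding; the market clears at P* = 33, Q* = 174.
Since the control does not bind, no trades are prevented and deadweight loss is zero.

0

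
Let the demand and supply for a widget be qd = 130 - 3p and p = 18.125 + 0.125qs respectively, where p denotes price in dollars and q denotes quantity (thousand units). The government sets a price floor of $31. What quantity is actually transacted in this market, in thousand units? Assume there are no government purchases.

37

Rearranging supply gives qs = 8p - 145. Setting quantity demanded equal to quantity supplied, 130 - 3p = 8p - 145, gives p* = 25 and q* = 55.
Because the floor (31) lies above the market-clearing price, it is binding.
At p = 31: qd = 130 - 3·31 = 37 and qs = 8·31 - 145 = 103.
The quantity actually transacted is the short side, demand: 37.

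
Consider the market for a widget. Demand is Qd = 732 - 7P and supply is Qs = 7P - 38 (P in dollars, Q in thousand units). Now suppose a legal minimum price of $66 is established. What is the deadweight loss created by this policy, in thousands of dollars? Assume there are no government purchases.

Setting quantity demanded equal to quantity supplied, 732 - 7P = 7P - 38, gives P* = 55 and Q* = 347.
Because the floor (66) lies above the market-clearing price, it is binding.
At P = 66: Qd = 732 - 7·66 = 270 and Qs = 7·66 - 38 = 424.
Quantity traded falls to 270. At Q = 270 the demand price is (732 - 270)/7 = 66 and the supply price is (38 + 270)/7 = 44.
Deadweight loss = ½ · (66 - 44) · (347 - 270) = ½ · 22 · 77 = 847.

847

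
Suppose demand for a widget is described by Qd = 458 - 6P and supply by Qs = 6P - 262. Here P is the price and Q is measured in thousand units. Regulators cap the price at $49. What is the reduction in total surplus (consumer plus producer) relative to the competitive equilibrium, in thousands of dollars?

726

In a free market, 458 - 6P = 6P - 262 gives the equilibrium P* = 60, Q* = 98.
The ceiling of 49 is below the equilibrium price 60, so it binds.
At P = 49: Qd = 458 - 6·49 = 164 and Qs = 6·49 - 262 = 32.
Quantity traded falls to 32. At Q = 32 the demand price is (458 - 32)/6 = 71 and the supply price is (262 + 32)/6 = 49.
Deadweight loss = ½ · (71 - 49) · (98 - 32) = ½ · 22 · 66 = 726.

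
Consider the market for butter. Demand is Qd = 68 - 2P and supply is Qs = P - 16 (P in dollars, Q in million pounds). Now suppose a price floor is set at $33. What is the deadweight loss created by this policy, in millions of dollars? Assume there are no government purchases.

75

Without the control the market clears where 68 - 2P = P - 16, i.e. P* = 28 and Q* = 12.
The floor of 33 is above the equilibrium price 28, so it binds.
At P = 33: Qd = 68 - 2·33 = 2 and Qs = 33 - 16 = 17.
Quantity traded falls to 2. At Q = 2 the demand price is (68 - 2)/2 = 33 and the supply price is 16 + 2 = 18.
Deadweight loss = ½ · (33 - 18) · (12 - 2) = ½ · 15 · 10 = 75.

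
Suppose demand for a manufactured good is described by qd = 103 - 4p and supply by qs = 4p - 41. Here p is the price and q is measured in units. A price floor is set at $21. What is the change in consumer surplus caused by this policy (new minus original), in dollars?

Equilibrium: 103 - 4p = 4p - 41, so 144 = 8p and p* = 18, q* = 31.
The floor of 21 is above the equilibrium price 18, so it binds.
At p = 21: qd = 103 - 4·21 = 19 and qs = 4·21 - 41 = 43.
Consumer surplus without the control is ½ · (25.75 - 18) · 31 = 120.125.
With the floor, consumers buy 19 units at 21, so CS = ½ · (25.75 - 21) · 19 = 45.125.
Change in consumer surplus = 45.125 - 120.125 = -75.

-75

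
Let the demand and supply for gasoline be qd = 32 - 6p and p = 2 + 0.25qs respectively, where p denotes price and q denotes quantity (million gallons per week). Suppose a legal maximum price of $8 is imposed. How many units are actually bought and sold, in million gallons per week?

Rearranging supply gives qs = 4p - 8. In a free market, 32 - 6p = 4p - 8 gives the equilibrium p* = 4, q* = 8.
Since 8 is above p* = 4, the ceiling does not bind and the free-market outcome prevails.

8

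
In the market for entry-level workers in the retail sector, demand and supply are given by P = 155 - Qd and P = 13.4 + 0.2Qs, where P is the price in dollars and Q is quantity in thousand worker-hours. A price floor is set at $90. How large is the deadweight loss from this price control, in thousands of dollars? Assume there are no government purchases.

Rearranging demand gives Qd = 155 - P; rearranging supply gives Qs = 5P - 67. Setting quantity demanded equal to quantity supplied, 155 - P = 5P - 67, gives P* = 37 and Q* = 118.
Since 90 > 37, the floor is binding.
At P = 90: Qd = 155 - 90 = 65 and Qs = 5·90 - 67 = 383.
Quantity traded falls to 65. At Q = 65 the demand price is 155 - 65 = 90 and the supply price is (67 + 65)/5 = 26.4.
Deadweight loss = ½ · (90 - 26.4) · (118 - 65) = ½ · 63.6 · 53 = 1685.4.

1685.4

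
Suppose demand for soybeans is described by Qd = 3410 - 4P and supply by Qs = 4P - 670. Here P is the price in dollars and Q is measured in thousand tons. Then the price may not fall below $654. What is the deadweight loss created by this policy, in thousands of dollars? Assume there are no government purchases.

82944

Setting quantity demanded equal to quantity supplied, 3410 - 4P = 4P - 670, gives P* = 510 and Q* = 1370.
The floor of 654 is above the equilibrium price 510, so it binds.
At P = 654: Qd = 3410 - 4·654 = 794 and Qs = 4·654 - 670 = 1946.
Quantity traded falls to 794. At Q = 794 the demand price is (3410 - 794)/4 = 654 and the supply price is (670 + 794)/4 = 366.
Deadweight loss = ½ · (654 - 366) · (1370 - 794) = ½ · 288 · 576 = 82944.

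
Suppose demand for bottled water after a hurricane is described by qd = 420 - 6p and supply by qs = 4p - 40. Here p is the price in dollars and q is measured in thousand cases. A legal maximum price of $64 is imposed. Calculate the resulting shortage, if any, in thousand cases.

Equilibrium: 420 - 6p = 4p - 40, so 460 = 10p and p* = 46, q* = 144.
Since 64 is above p* = 46, the ceiling does not bind and the free-market outcome prevails.
Since the control does not bind, there is no shortage.

0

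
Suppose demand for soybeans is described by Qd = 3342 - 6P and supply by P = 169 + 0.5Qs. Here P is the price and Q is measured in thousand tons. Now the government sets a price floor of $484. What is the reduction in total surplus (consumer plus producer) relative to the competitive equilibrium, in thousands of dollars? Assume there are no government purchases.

6912

Rearranging supply gives Qs = 2P - 338. Equilibrium: 3342 - 6P = 2P - 338, so 3680 = 8P and P* = 460, Q* = 582.
Because the floor (484) lies above the market-clearing price, it is binding.
At P = 484: Qd = 3342 - 6·484 = 438 and Qs = 2·484 - 338 = 630.
Quantity traded falls to 438. At Q = 438 the demand price is (3342 - 438)/6 = 484 and the supply price is (338 + 438)/2 = 388.
Deadweight loss = ½ · (484 - 388) · (582 - 438) = ½ · 96 · 144 = 6912.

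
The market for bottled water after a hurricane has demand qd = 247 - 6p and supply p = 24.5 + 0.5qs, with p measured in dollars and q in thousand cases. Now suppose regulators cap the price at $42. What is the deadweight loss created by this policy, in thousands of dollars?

0

Rearranging supply gives qs = 2p - 49. Equilibrium: 247 - 6p = 2p - 49, so 296 = 8p and p* = 37, q* = 25.
Since 42 is above p* = 37, the ceiling does not bind and the free-market outcome prevails.
Since the control does not bind, no trades are prevented and deadweight loss is zero.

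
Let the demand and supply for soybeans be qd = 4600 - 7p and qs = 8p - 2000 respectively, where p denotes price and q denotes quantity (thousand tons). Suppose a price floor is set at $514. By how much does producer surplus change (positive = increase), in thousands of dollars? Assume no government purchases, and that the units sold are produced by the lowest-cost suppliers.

57377.75

Equilibrium: 4600 - 7p = 8p - 2000, so 6600 = 15p and p* = 440, q* = 1520.
Because the floor (514) lies above the market-clearing price, it is binding.
At p = 514: qd = 4600 - 7·514 = 1002 and qs = 8·514 - 2000 = 2112.
Producer surplus without the control is ½ · (440 - 250) · 1520 = 144400.
With the floor, 1002 units are sold at 514. The supply price at q = 1002 is 375.25, so PS = ½ · [(514 - 250) + (514 - 375.25)] · 1002 = 201777.75.
Change in producer surplus = 201777.75 - 144400 = 57377.75.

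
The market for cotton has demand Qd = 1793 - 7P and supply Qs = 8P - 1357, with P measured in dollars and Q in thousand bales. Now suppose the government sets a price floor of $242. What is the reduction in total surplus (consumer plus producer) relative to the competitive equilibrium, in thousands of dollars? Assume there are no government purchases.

6720

Equilibrium: 1793 - 7P = 8P - 1357, so 3150 = 15P and P* = 210, Q* = 323.
Since 242 > 210, the floor is binding.
At P = 242: Qd = 1793 - 7·242 = 99 and Qs = 8·242 - 1357 = 579.
Quantity traded falls to 99. At Q = 99 the demand price is (1793 - 99)/7 = 242 and the supply price is (1357 + 99)/8 = 182.
Deadweight loss = ½ · (242 - 182) · (323 - 99) = ½ · 60 · 224 = 6720.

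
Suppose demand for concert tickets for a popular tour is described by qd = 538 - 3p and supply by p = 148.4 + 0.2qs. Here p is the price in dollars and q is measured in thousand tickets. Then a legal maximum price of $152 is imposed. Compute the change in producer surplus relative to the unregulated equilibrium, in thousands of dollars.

Rearranging supply gives qs = 5p - 742. Without the control the market clears where 538 - 3p = 5p - 742, i.e. p* = 160 and q* = 58.
Because the ceiling (152) lies below the market-clearing price, it is binding.
At p = 152: qd = 538 - 3·152 = 82 and qs = 5·152 - 742 = 18.
Producer surplus without the control is ½ · (160 - 148.4) · 58 = 336.4.
With the ceiling, producers sell 18 units at 152, so PS = ½ · (152 - 148.4) · 18 = 32.4.
Change in producer surplus = 32.4 - 336.4 = -304.

-304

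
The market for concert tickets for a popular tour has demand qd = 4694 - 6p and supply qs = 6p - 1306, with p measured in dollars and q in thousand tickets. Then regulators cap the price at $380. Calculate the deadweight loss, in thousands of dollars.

Without the control the market clears where 4694 - 6p = 6p - 1306, i.e. p* = 500 and q* = 1694.
The ceiling of 380 is below the equilibrium price 500, so it binds.
At p = 380: qd = 4694 - 6·380 = 2414 and qs = 6·380 - 1306 = 974.
Quantity traded falls to 974. At q = 974 the demand price is (4694 - 974)/6 = 620 and the supply price is (1306 + 974)/6 = 380.
Deadweight loss = ½ · (620 - 380) · (1694 - 974) = ½ · 240 · 720 = 86400.

86400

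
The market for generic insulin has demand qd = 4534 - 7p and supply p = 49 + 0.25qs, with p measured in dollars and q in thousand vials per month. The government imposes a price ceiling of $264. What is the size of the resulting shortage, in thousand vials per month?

1826

Rearranging supply gives qs = 4p - 196. Without the control the market clears where 4534 - 7p = 4p - 196, i.e. p* = 430 and q* = 1524.
Since 264 < 430, the ceiling is binding.
At p = 264: qd = 4534 - 7·264 = 2686 and qs = 4·264 - 196 = 860.
Shortage = qd - qs = 2686 - 860 = 1826.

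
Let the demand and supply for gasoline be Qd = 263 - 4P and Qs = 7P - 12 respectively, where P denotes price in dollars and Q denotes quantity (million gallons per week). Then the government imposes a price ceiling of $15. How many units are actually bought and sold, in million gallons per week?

93

In a free market, 263 - 4P = 7P - 12 gives the equilibrium P* = 25, Q* = 163.
The ceiling of 15 is below the equilibrium price 25, so it binds.
At P = 15: Qd = 263 - 4·15 = 203 and Qs = 7·15 - 12 = 93.
The quantity actually transacted is the short side, supply: 93.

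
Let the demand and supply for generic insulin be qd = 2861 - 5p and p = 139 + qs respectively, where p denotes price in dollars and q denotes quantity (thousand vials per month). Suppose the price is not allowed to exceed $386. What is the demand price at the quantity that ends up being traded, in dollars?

522.8

Rearranging supply gives qs = p - 139. Without the control the market clears where 2861 - 5p = p - 139, i.e. p* = 500 and q* = 361.
The ceiling of 386 is below the equilibrium price 500, so it binds.
At p = 386: qd = 2861 - 5·386 = 931 and qs = 386 - 139 = 247.
Only 247 units reach the market. On the demand curve, the marginal buyer's willingness to pay at q = 247 is (2861 - 247)/5 = 522.8.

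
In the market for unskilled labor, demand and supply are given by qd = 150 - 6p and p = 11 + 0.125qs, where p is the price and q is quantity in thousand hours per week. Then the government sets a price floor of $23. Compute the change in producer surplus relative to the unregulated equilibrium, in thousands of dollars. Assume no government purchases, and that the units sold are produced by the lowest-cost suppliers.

-9

Rearranging supply gives qs = 8p - 88. Equilibrium: 150 - 6p = 8p - 88, so 238 = 14p and p* = 17, q* = 48.
Since 23 > 17, the floor is binding.
At p = 23: qd = 150 - 6·23 = 12 and qs = 8·23 - 88 = 96.
Producer surplus without the control is ½ · (17 - 11) · 48 = 144.
With the floor, 12 units are sold at 23. The supply price at q = 12 is 12.5, so PS = ½ · [(23 - 11) + (23 - 12.5)] · 12 = 135.
Change in producer surplus = 135 - 144 = -9.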